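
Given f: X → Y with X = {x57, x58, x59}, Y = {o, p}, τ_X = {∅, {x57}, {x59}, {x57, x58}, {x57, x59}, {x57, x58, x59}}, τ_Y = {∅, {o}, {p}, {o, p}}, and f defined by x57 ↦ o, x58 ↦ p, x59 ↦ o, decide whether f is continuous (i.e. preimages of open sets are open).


f is NOT continuous.

Compute f^{-1}(U) for each U ∈ τ_Y:
  U = ∅: f^{-1}(U) = ∅ ∈ τ_X ✓.
  U = {o}: f^{-1}(U) = {x57, x59} ∈ τ_X ✓.
  U = {p}: f^{-1}(U) = {x58} ∉ τ_X ✗.
  U = {o, p}: f^{-1}(U) = {x57, x58, x59} ∈ τ_X ✓.
Found U = {p} with f^{-1}(U) = {x58} not in τ_X. Therefore f is NOT continuous.


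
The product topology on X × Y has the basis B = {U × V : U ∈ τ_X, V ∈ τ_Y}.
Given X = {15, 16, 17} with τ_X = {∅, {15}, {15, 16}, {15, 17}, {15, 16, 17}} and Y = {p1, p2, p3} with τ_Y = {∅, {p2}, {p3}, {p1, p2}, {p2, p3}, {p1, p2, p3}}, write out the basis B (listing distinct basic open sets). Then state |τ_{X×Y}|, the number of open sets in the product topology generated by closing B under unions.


Basis B = {∅ × ∅, {15} × {p2}, {15} × {p3}, {15} × {p1, p2}, {15} × {p2, p3}, {15, 16} × {p2}, {15, 17} × {p2}, {15, 16} × {p3}, {15, 17} × {p3}, {15} × {p1, p2, p3}, {15, 16, 17} × {p2}, {15, 16, 17} × {p3}, {15, 16} × {p1, p2}, {15, 17} × {p1, p2}, {15, 16} × {p2, p3}, {15, 17} × {p2, p3}, {15, 16} × {p1, p2, p3}, {15, 17} × {p1, p2, p3}, {15, 16, 17} × {p1, p2}, {15, 16, 17} × {p2, p3}, {15, 16, 17} × {p1, p2, p3}}; |τ_{X×Y}| = 70.

Enumerate products U × V with U ∈ τ_X, V ∈ τ_Y (deduplicated):
  ∅ × ∅ = {} (∅)
  {15} × {p2} = {(15,p2)}
  {15} × {p3} = {(15,p3)}
  {15} × {p1, p2} = {(15,p1), (15,p2)}
  {15} × {p2, p3} = {(15,p2), (15,p3)}
  {15, 16} × {p2} = {(15,p2), (16,p2)}
  {15, 17} × {p2} = {(15,p2), (17,p2)}
  {15, 16} × {p3} = {(15,p3), (16,p3)}
  {15, 17} × {p3} = {(15,p3), (17,p3)}
  {15} × {p1, p2, p3} = {(15,p1), (15,p2), (15,p3)}
  {15, 16, 17} × {p2} = {(15,p2), (16,p2), (17,p2)}
  {15, 16, 17} × {p3} = {(15,p3), (16,p3), (17,p3)}
  {15, 16} × {p1, p2} = {(15,p1), (15,p2), (16,p1), (16,p2)}
  {15, 17} × {p1, p2} = {(15,p1), (15,p2), (17,p1), (17,p2)}
  {15, 16} × {p2, p3} = {(15,p2), (15,p3), (16,p2), (16,p3)}
  {15, 17} × {p2, p3} = {(15,p2), (15,p3), (17,p2), (17,p3)}
  {15, 16} × {p1, p2, p3} = {(15,p1), (15,p2), (15,p3), (16,p1), (16,p2), (16,p3)}
  {15, 17} × {p1, p2, p3} = {(15,p1), (15,p2), (15,p3), (17,p1), (17,p2), (17,p3)}
  {15, 16, 17} × {p1, p2} = {(15,p1), (15,p2), (16,p1), (16,p2), (17,p1), (17,p2)}
  {15, 16, 17} × {p2, p3} = {(15,p2), (15,p3), (16,p2), (16,p3), (17,p2), (17,p3)}
  {15, 16, 17} × {p1, p2, p3} = {(15,p1), (15,p2), (15,p3), (16,p1), (16,p2), (16,p3), (17,p1), (17,p2), (17,p3)}
These 21 distinct sets form the basis B.
Close under arbitrary unions to get τ_{X×Y}; counting gives |τ_{X×Y}| = 70.


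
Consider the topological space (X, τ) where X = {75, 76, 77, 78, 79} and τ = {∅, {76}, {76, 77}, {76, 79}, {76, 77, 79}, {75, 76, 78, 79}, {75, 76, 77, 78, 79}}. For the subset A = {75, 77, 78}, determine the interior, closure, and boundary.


int(A) = ∅, cl(A) = {75, 77, 78}, ∂A = {75, 77, 78}.

Closed sets in (X, τ) are complements of opens:
  closed(X, τ) = {∅, {77}, {75, 78}, {75, 77, 78}, {75, 78, 79}, {75, 77, 78, 79}, {75, 76, 77, 78, 79}}.
int(A) = ⋃ {U ∈ τ : U ⊆ A}. Opens contained in A: ∅.
Taking the union of these: int(A) = ∅.
cl(A) = ⋂ {C closed : A ⊆ C}. Closed sets containing A: {75, 77, 78}, {75, 77, 78, 79}, {75, 76, 77, 78, 79}.
Intersecting these: cl(A) = {75, 77, 78}.
∂A = cl(A) ∖ int(A) = {75, 77, 78} ∖ ∅ = {75, 77, 78}.


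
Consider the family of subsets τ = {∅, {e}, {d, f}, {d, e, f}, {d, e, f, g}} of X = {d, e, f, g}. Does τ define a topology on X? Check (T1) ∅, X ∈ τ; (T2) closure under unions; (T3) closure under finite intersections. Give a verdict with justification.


τ IS a topology on X.

Axiom (T1): ∅ ∈ τ? Yes; X ∈ τ? Yes.
Axiom (T2/T3): check pairwise unions and intersections of members of τ.
All pairwise intersections and unions checked — each lies in τ. Therefore τ satisfies (T1), (T2), (T3): it IS a topology on X.


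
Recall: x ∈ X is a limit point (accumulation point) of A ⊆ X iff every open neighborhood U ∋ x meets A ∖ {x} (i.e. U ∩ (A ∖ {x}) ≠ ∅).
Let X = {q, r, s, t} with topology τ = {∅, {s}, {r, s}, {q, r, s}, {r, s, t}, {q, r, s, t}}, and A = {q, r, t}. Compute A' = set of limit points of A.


A' = {q, t}

For each x ∈ X, list the open sets U ∈ τ with x ∈ U, then check whether U ∩ (A ∖ {x}) ≠ ∅ for every such U.
  x = q: opens ∋ x are {q, r, s}, {q, r, s, t}; each meets A ∖ {q}, so x IS a limit point.
  x = r: open {r, s} ∋ x has {r, s} ∩ (A ∖ {r}) = ∅, so x is NOT a limit point.
  x = s: open {s} ∋ x has {s} ∩ (A ∖ {s}) = ∅, so x is NOT a limit point.
  x = t: opens ∋ x are {r, s, t}, {q, r, s, t}; each meets A ∖ {t}, so x IS a limit point.
Collecting: A' = {q, t}.


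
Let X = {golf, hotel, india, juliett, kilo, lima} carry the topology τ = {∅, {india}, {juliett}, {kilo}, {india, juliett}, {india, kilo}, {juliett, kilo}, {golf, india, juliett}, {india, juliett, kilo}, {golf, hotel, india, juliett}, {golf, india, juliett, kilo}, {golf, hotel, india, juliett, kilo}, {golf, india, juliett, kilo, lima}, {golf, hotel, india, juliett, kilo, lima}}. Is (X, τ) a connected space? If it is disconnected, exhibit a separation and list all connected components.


(X, τ) is connected.

Find clopen sets (U ∈ τ with X ∖ U ∈ τ):
  U = ∅, X ∖ U = {golf, hotel, india, juliett, kilo, lima} — both open, so U is clopen.
  U = {golf, hotel, india, juliett, kilo, lima}, X ∖ U = ∅ — both open, so U is clopen.
Only trivial clopens (∅ and X) exist, so (X, τ) is connected.
Compute connected components by grouping points that agree on all clopens:
  component: {golf, hotel, india, juliett, kilo, lima}


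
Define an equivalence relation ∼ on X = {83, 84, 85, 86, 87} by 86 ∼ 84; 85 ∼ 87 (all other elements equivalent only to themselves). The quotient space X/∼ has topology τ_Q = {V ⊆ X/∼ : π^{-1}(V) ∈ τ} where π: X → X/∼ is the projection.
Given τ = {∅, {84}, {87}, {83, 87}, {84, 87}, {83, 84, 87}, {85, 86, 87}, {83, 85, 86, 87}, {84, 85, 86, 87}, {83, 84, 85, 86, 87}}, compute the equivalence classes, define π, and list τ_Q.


X/∼ = {[83], [84=86], [85=87]}; |τ_Q| = 3.

Equivalence classes: [83], [84=86], [85=87].
Quotient map π: X → X/∼ sends 83 ↦ [83], 84 ↦ [84=86], 85 ↦ [85=87], 86 ↦ [84=86], 87 ↦ [85=87].
For each subset V ⊆ X/∼, compute π^{-1}(V) ⊆ X and check whether π^{-1}(V) ∈ τ. V is open in τ_Q iff π^{-1}(V) ∈ τ.
  V = {}: π^{-1}(V) = ∅ ∈ τ ✓.
  V = {[83]}: π^{-1}(V) = {83} ∉ τ ✗.
  V = {[84=86]}: π^{-1}(V) = {84, 86} ∉ τ ✗.
  V = {[83], [84=86]}: π^{-1}(V) = {83, 84, 86} ∉ τ ✗.
  V = {[85=87]}: π^{-1}(V) = {85, 87} ∉ τ ✗.
  V = {[83], [85=87]}: π^{-1}(V) = {83, 85, 87} ∉ τ ✗.
  V = {[84=86], [85=87]}: π^{-1}(V) = {84, 85, 86, 87} ∈ τ ✓.
  V = {[83], [84=86], [85=87]}: π^{-1}(V) = {83, 84, 85, 86, 87} ∈ τ ✓.
Open sets in the quotient: τ_Q = {{}, {[84=86], [85=87]}, {[83], [84=86], [85=87]}} (3 elements).


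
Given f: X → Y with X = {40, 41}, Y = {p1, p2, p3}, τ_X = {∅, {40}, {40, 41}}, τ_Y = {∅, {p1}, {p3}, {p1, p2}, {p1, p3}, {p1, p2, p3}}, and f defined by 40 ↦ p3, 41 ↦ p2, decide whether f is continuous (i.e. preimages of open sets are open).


f is NOT continuous.

Compute f^{-1}(U) for each U ∈ τ_Y:
  U = ∅: f^{-1}(U) = ∅ ∈ τ_X ✓.
  U = {p1}: f^{-1}(U) = ∅ ∈ τ_X ✓.
  U = {p3}: f^{-1}(U) = {40} ∈ τ_X ✓.
  U = {p1, p2}: f^{-1}(U) = {41} ∉ τ_X ✗.
  U = {p1, p3}: f^{-1}(U) = {40} ∈ τ_X ✓.
  U = {p1, p2, p3}: f^{-1}(U) = {40, 41} ∈ τ_X ✓.
Found U = {p1, p2} with f^{-1}(U) = {41} not in τ_X. Therefore f is NOT continuous.


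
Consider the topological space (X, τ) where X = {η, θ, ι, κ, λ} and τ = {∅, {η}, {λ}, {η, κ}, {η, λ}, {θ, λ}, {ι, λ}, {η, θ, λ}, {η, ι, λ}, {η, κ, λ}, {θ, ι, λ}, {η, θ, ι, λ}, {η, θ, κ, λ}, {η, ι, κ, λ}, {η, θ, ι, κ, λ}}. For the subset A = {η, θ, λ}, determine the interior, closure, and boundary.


int(A) = {η, θ, λ}, cl(A) = {η, θ, ι, κ, λ}, ∂A = {ι, κ}.

Closed sets in (X, τ) are complements of opens:
  closed(X, τ) = {∅, {θ}, {ι}, {κ}, {η, κ}, {θ, ι}, {θ, κ}, {ι, κ}, {η, θ, κ}, {η, ι, κ}, {θ, ι, κ}, {θ, ι, λ}, {η, θ, ι, κ}, {θ, ι, κ, λ}, {η, θ, ι, κ, λ}}.
int(A) = ⋃ {U ∈ τ : U ⊆ A}. Opens contained in A: ∅, {η}, {λ}, {η, λ}, {θ, λ}, {η, θ, λ}.
Taking the union of these: int(A) = {η, θ, λ}.
cl(A) = ⋂ {C closed : A ⊆ C}. Closed sets containing A: {η, θ, ι, κ, λ}.
Intersecting these: cl(A) = {η, θ, ι, κ, λ}.
∂A = cl(A) ∖ int(A) = {η, θ, ι, κ, λ} ∖ {η, θ, λ} = {ι, κ}.


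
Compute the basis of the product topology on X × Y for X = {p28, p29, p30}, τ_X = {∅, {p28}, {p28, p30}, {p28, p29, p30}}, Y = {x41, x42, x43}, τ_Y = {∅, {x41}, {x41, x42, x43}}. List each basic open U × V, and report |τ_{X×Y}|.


Basis B = {∅ × ∅, {p28} × {x41}, {p28, p30} × {x41}, {p28} × {x41, x42, x43}, {p28, p29, p30} × {x41}, {p28, p30} × {x41, x42, x43}, {p28, p29, p30} × {x41, x42, x43}}; |τ_{X×Y}| = 10.

Enumerate products U × V with U ∈ τ_X, V ∈ τ_Y (deduplicated):
  ∅ × ∅ = {} (∅)
  {p28} × {x41} = {(p28,x41)}
  {p28, p30} × {x41} = {(p28,x41), (p30,x41)}
  {p28} × {x41, x42, x43} = {(p28,x41), (p28,x42), (p28,x43)}
  {p28, p29, p30} × {x41} = {(p28,x41), (p29,x41), (p30,x41)}
  {p28, p30} × {x41, x42, x43} = {(p28,x41), (p28,x42), (p28,x43), (p30,x41), (p30,x42), (p30,x43)}
  {p28, p29, p30} × {x41, x42, x43} = {(p28,x41), (p28,x42), (p28,x43), (p29,x41), (p29,x42), (p29,x43), (p30,x41), (p30,x42), (p30,x43)}
These 7 distinct sets form the basis B.
Close under arbitrary unions to get τ_{X×Y}; counting gives |τ_{X×Y}| = 10.


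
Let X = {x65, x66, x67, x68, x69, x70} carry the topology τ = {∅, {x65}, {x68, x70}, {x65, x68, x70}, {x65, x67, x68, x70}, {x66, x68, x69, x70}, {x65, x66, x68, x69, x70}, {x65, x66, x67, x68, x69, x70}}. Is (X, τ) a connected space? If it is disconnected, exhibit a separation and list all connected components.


(X, τ) is connected.

Find clopen sets (U ∈ τ with X ∖ U ∈ τ):
  U = ∅, X ∖ U = {x65, x66, x67, x68, x69, x70} — both open, so U is clopen.
  U = {x65, x66, x67, x68, x69, x70}, X ∖ U = ∅ — both open, so U is clopen.
Only trivial clopens (∅ and X) exist, so (X, τ) is connected.
Compute connected components by grouping points that agree on all clopens:
  component: {x65, x66, x67, x68, x69, x70}


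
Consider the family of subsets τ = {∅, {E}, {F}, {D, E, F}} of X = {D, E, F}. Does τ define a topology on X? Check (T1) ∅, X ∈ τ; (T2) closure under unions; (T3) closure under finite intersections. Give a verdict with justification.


τ is NOT a topology on X.

Axiom (T1): ∅ ∈ τ? Yes; X ∈ τ? Yes.
Axiom (T2/T3): check pairwise unions and intersections of members of τ.
Counterexample for (T2): {E} ∪ {F} = {E, F} ∉ τ. Therefore τ is NOT a topology.


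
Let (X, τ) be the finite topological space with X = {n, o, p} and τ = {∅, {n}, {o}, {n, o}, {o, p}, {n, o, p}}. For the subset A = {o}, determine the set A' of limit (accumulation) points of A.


A' = {p}

For each x ∈ X, list the open sets U ∈ τ with x ∈ U, then check whether U ∩ (A ∖ {x}) ≠ ∅ for every such U.
  x = n: open {n} ∋ x has {n} ∩ (A ∖ {n}) = ∅, so x is NOT a limit point.
  x = o: open {o} ∋ x has {o} ∩ (A ∖ {o}) = ∅, so x is NOT a limit point.
  x = p: opens ∋ x are {o, p}, {n, o, p}; each meets A ∖ {p}, so x IS a limit point.
Collecting: A' = {p}.


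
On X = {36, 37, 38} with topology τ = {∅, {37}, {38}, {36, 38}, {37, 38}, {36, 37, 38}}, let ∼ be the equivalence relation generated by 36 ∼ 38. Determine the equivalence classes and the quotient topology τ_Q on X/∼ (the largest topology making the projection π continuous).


X/∼ = {[36=38], [37]}; |τ_Q| = 4.

Equivalence classes: [36=38], [37].
Quotient map π: X → X/∼ sends 36 ↦ [36=38], 37 ↦ [37], 38 ↦ [36=38].
For each subset V ⊆ X/∼, compute π^{-1}(V) ⊆ X and check whether π^{-1}(V) ∈ τ. V is open in τ_Q iff π^{-1}(V) ∈ τ.
  V = {}: π^{-1}(V) = ∅ ∈ τ ✓.
  V = {[36=38]}: π^{-1}(V) = {36, 38} ∈ τ ✓.
  V = {[37]}: π^{-1}(V) = {37} ∈ τ ✓.
  V = {[36=38], [37]}: π^{-1}(V) = {36, 37, 38} ∈ τ ✓.
Open sets in the quotient: τ_Q = {{}, {[36=38]}, {[37]}, {[36=38], [37]}} (4 elements).


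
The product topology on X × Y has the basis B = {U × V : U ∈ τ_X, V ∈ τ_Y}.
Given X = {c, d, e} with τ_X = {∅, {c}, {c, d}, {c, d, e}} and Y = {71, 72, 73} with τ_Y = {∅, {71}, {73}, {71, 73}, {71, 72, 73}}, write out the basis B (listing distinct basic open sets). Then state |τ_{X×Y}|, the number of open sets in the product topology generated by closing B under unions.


Basis B = {∅ × ∅, {c} × {71}, {c} × {73}, {c} × {71, 73}, {c, d} × {71}, {c, d} × {73}, {c} × {71, 72, 73}, {c, d, e} × {71}, {c, d, e} × {73}, {c, d} × {71, 73}, {c, d} × {71, 72, 73}, {c, d, e} × {71, 73}, {c, d, e} × {71, 72, 73}}; |τ_{X×Y}| = 30.

Enumerate products U × V with U ∈ τ_X, V ∈ τ_Y (deduplicated):
  ∅ × ∅ = {} (∅)
  {c} × {71} = {(c,71)}
  {c} × {73} = {(c,73)}
  {c} × {71, 73} = {(c,71), (c,73)}
  {c, d} × {71} = {(c,71), (d,71)}
  {c, d} × {73} = {(c,73), (d,73)}
  {c} × {71, 72, 73} = {(c,71), (c,72), (c,73)}
  {c, d, e} × {71} = {(c,71), (d,71), (e,71)}
  {c, d, e} × {73} = {(c,73), (d,73), (e,73)}
  {c, d} × {71, 73} = {(c,71), (c,73), (d,71), (d,73)}
  {c, d} × {71, 72, 73} = {(c,71), (c,72), (c,73), (d,71), (d,72), (d,73)}
  {c, d, e} × {71, 73} = {(c,71), (c,73), (d,71), (d,73), (e,71), (e,73)}
  {c, d, e} × {71, 72, 73} = {(c,71), (c,72), (c,73), (d,71), (d,72), (d,73), (e,71), (e,72), (e,73)}
These 13 distinct sets form the basis B.
Close under arbitrary unions to get τ_{X×Y}; counting gives |τ_{X×Y}| = 30.


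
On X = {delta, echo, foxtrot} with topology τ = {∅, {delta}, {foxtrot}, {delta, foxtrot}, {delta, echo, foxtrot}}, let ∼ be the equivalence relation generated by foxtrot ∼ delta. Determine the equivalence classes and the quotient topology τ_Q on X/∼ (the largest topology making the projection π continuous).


X/∼ = {[delta=foxtrot], [echo]}; |τ_Q| = 3.

Equivalence classes: [delta=foxtrot], [echo].
Quotient map π: X → X/∼ sends delta ↦ [delta=foxtrot], echo ↦ [echo], foxtrot ↦ [delta=foxtrot].
For each subset V ⊆ X/∼, compute π^{-1}(V) ⊆ X and check whether π^{-1}(V) ∈ τ. V is open in τ_Q iff π^{-1}(V) ∈ τ.
  V = {}: π^{-1}(V) = ∅ ∈ τ ✓.
  V = {[delta=foxtrot]}: π^{-1}(V) = {delta, foxtrot} ∈ τ ✓.
  V = {[echo]}: π^{-1}(V) = {echo} ∉ τ ✗.
  V = {[delta=foxtrot], [echo]}: π^{-1}(V) = {delta, echo, foxtrot} ∈ τ ✓.
Open sets in the quotient: τ_Q = {{}, {[delta=foxtrot]}, {[delta=foxtrot], [echo]}} (3 elements).


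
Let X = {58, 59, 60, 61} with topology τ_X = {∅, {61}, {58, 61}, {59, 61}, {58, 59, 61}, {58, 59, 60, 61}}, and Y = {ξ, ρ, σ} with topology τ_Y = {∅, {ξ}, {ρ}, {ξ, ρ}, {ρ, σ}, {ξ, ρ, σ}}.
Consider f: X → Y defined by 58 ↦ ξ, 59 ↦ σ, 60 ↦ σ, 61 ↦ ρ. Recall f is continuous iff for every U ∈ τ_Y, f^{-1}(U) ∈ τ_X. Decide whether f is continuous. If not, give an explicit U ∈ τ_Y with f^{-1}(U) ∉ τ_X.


f is NOT continuous.

Compute f^{-1}(U) for each U ∈ τ_Y:
  U = ∅: f^{-1}(U) = ∅ ∈ τ_X ✓.
  U = {ξ}: f^{-1}(U) = {58} ∉ τ_X ✗.
  U = {ρ}: f^{-1}(U) = {61} ∈ τ_X ✓.
  U = {ξ, ρ}: f^{-1}(U) = {58, 61} ∈ τ_X ✓.
  U = {ρ, σ}: f^{-1}(U) = {59, 60, 61} ∉ τ_X ✗.
  U = {ξ, ρ, σ}: f^{-1}(U) = {58, 59, 60, 61} ∈ τ_X ✓.
Found U = {ξ} with f^{-1}(U) = {58} not in τ_X. Therefore f is NOT continuous.


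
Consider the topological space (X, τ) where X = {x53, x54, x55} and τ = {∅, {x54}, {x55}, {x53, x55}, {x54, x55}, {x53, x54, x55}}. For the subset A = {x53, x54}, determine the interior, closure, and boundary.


int(A) = {x54}, cl(A) = {x53, x54}, ∂A = {x53}.

Closed sets in (X, τ) are complements of opens:
  closed(X, τ) = {∅, {x53}, {x54}, {x53, x54}, {x53, x55}, {x53, x54, x55}}.
int(A) = ⋃ {U ∈ τ : U ⊆ A}. Opens contained in A: ∅, {x54}.
Taking the union of these: int(A) = {x54}.
cl(A) = ⋂ {C closed : A ⊆ C}. Closed sets containing A: {x53, x54}, {x53, x54, x55}.
Intersecting these: cl(A) = {x53, x54}.
∂A = cl(A) ∖ int(A) = {x53, x54} ∖ {x54} = {x53}.


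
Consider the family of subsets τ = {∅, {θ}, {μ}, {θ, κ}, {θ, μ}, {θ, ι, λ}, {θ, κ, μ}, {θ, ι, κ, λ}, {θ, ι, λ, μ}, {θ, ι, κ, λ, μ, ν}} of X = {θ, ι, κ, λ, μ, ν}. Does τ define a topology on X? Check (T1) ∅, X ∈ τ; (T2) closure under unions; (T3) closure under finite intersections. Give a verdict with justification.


τ is NOT a topology on X.

Axiom (T1): ∅ ∈ τ? Yes; X ∈ τ? Yes.
Axiom (T2/T3): check pairwise unions and intersections of members of τ.
Counterexample for (T2): {μ} ∪ {θ, ι, κ, λ} = {θ, ι, κ, λ, μ} ∉ τ. Therefore τ is NOT a topology.


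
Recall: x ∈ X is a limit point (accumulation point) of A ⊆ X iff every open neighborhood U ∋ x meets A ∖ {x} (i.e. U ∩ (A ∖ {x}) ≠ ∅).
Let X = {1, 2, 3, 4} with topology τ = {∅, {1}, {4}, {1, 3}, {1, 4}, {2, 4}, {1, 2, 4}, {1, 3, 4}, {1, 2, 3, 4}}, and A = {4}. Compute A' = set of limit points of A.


A' = {2}

For each x ∈ X, list the open sets U ∈ τ with x ∈ U, then check whether U ∩ (A ∖ {x}) ≠ ∅ for every such U.
  x = 1: open {1} ∋ x has {1} ∩ (A ∖ {1}) = ∅, so x is NOT a limit point.
  x = 2: opens ∋ x are {2, 4}, {1, 2, 4}, {1, 2, 3, 4}; each meets A ∖ {2}, so x IS a limit point.
  x = 3: open {1, 3} ∋ x has {1, 3} ∩ (A ∖ {3}) = ∅, so x is NOT a limit point.
  x = 4: open {4} ∋ x has {4} ∩ (A ∖ {4}) = ∅, so x is NOT a limit point.
Collecting: A' = {2}.


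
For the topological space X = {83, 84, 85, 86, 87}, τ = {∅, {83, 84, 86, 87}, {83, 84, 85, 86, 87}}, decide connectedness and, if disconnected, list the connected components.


(X, τ) is connected.

Find clopen sets (U ∈ τ with X ∖ U ∈ τ):
  U = ∅, X ∖ U = {83, 84, 85, 86, 87} — both open, so U is clopen.
  U = {83, 84, 85, 86, 87}, X ∖ U = ∅ — both open, so U is clopen.
Only trivial clopens (∅ and X) exist, so (X, τ) is connected.
Compute connected components by grouping points that agree on all clopens:
  component: {83, 84, 85, 86, 87}


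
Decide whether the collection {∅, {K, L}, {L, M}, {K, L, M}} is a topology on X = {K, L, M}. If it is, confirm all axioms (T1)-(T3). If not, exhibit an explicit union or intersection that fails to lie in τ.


τ is NOT a topology on X.

Axiom (T1): ∅ ∈ τ? Yes; X ∈ τ? Yes.
Axiom (T2/T3): check pairwise unions and intersections of members of τ.
Counterexample for (T3): {K, L} ∩ {L, M} = {L} ∉ τ. Therefore τ is NOT a topology.


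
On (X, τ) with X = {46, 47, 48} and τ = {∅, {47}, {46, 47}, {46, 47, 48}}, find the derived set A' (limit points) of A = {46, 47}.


A' = {46, 48}

For each x ∈ X, list the open sets U ∈ τ with x ∈ U, then check whether U ∩ (A ∖ {x}) ≠ ∅ for every such U.
  x = 46: opens ∋ x are {46, 47}, {46, 47, 48}; each meets A ∖ {46}, so x IS a limit point.
  x = 47: open {47} ∋ x has {47} ∩ (A ∖ {47}) = ∅, so x is NOT a limit point.
  x = 48: opens ∋ x are {46, 47, 48}; each meets A ∖ {48}, so x IS a limit point.
Collecting: A' = {46, 48}.


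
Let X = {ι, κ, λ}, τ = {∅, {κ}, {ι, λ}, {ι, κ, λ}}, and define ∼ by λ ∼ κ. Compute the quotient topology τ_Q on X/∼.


X/∼ = {[ι], [κ=λ]}; |τ_Q| = 2.

Equivalence classes: [ι], [κ=λ].
Quotient map π: X → X/∼ sends ι ↦ [ι], κ ↦ [κ=λ], λ ↦ [κ=λ].
For each subset V ⊆ X/∼, compute π^{-1}(V) ⊆ X and check whether π^{-1}(V) ∈ τ. V is open in τ_Q iff π^{-1}(V) ∈ τ.
  V = {}: π^{-1}(V) = ∅ ∈ τ ✓.
  V = {[ι]}: π^{-1}(V) = {ι} ∉ τ ✗.
  V = {[κ=λ]}: π^{-1}(V) = {κ, λ} ∉ τ ✗.
  V = {[ι], [κ=λ]}: π^{-1}(V) = {ι, κ, λ} ∈ τ ✓.
Open sets in the quotient: τ_Q = {{}, {[ι], [κ=λ]}} (2 elements).


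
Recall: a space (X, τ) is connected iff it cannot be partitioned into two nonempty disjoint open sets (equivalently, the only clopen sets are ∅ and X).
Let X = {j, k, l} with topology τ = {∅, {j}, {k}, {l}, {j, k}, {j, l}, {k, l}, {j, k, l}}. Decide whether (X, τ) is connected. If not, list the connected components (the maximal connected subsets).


(X, τ) is disconnected; components = [{j}, {k}, {l}].

Find clopen sets (U ∈ τ with X ∖ U ∈ τ):
  U = ∅, X ∖ U = {j, k, l} — both open, so U is clopen.
  U = {j}, X ∖ U = {k, l} — both open, so U is clopen.
  U = {k}, X ∖ U = {j, l} — both open, so U is clopen.
  U = {l}, X ∖ U = {j, k} — both open, so U is clopen.
  U = {j, k}, X ∖ U = {l} — both open, so U is clopen.
  U = {j, l}, X ∖ U = {k} — both open, so U is clopen.
  U = {k, l}, X ∖ U = {j} — both open, so U is clopen.
  U = {j, k, l}, X ∖ U = ∅ — both open, so U is clopen.
Nontrivial clopen(s) exist: e.g. {j, l}. So (X, τ) is disconnected.
Compute connected components by grouping points that agree on all clopens:
  component: {j}
  component: {k}
  component: {l}


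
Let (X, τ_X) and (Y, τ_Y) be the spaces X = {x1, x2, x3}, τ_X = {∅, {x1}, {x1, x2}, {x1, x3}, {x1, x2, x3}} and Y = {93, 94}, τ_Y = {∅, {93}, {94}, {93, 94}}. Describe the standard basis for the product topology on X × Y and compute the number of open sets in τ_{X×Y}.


Basis B = {∅ × ∅, {x1} × {93}, {x1} × {94}, {x1} × {93, 94}, {x1, x2} × {93}, {x1, x3} × {93}, {x1, x2} × {94}, {x1, x3} × {94}, {x1, x2, x3} × {93}, {x1, x2, x3} × {94}, {x1, x2} × {93, 94}, {x1, x3} × {93, 94}, {x1, x2, x3} × {93, 94}}; |τ_{X×Y}| = 25.

Enumerate products U × V with U ∈ τ_X, V ∈ τ_Y (deduplicated):
  ∅ × ∅ = {} (∅)
  {x1} × {93} = {(x1,93)}
  {x1} × {94} = {(x1,94)}
  {x1} × {93, 94} = {(x1,93), (x1,94)}
  {x1, x2} × {93} = {(x1,93), (x2,93)}
  {x1, x3} × {93} = {(x1,93), (x3,93)}
  {x1, x2} × {94} = {(x1,94), (x2,94)}
  {x1, x3} × {94} = {(x1,94), (x3,94)}
  {x1, x2, x3} × {93} = {(x1,93), (x2,93), (x3,93)}
  {x1, x2, x3} × {94} = {(x1,94), (x2,94), (x3,94)}
  {x1, x2} × {93, 94} = {(x1,93), (x1,94), (x2,93), (x2,94)}
  {x1, x3} × {93, 94} = {(x1,93), (x1,94), (x3,93), (x3,94)}
  {x1, x2, x3} × {93, 94} = {(x1,93), (x1,94), (x2,93), (x2,94), (x3,93), (x3,94)}
These 13 distinct sets form the basis B.
Close under arbitrary unions to get τ_{X×Y}; counting gives |τ_{X×Y}| = 25.


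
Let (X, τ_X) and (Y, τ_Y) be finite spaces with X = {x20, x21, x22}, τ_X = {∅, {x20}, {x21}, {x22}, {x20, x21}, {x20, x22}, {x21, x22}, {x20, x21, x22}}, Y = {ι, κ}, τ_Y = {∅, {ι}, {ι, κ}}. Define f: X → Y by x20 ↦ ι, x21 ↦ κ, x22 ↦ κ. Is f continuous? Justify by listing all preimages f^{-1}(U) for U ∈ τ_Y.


f IS continuous.

Compute f^{-1}(U) for each U ∈ τ_Y:
  U = ∅: f^{-1}(U) = ∅ ∈ τ_X ✓.
  U = {ι}: f^{-1}(U) = {x20} ∈ τ_X ✓.
  U = {ι, κ}: f^{-1}(U) = {x20, x21, x22} ∈ τ_X ✓.
Every preimage lies in τ_X, so f IS continuous.


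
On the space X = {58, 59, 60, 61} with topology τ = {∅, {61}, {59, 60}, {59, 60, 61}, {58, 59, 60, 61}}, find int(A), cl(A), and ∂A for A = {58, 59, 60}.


int(A) = {59, 60}, cl(A) = {58, 59, 60}, ∂A = {58}.

Closed sets in (X, τ) are complements of opens:
  closed(X, τ) = {∅, {58}, {58, 61}, {58, 59, 60}, {58, 59, 60, 61}}.
int(A) = ⋃ {U ∈ τ : U ⊆ A}. Opens contained in A: ∅, {59, 60}.
Taking the union of these: int(A) = {59, 60}.
cl(A) = ⋂ {C closed : A ⊆ C}. Closed sets containing A: {58, 59, 60}, {58, 59, 60, 61}.
Intersecting these: cl(A) = {58, 59, 60}.
∂A = cl(A) ∖ int(A) = {58, 59, 60} ∖ {59, 60} = {58}.


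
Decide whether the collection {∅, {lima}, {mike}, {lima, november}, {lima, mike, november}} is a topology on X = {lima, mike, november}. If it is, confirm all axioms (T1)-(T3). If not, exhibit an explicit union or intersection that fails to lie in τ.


τ is NOT a topology on X.

Axiom (T1): ∅ ∈ τ? Yes; X ∈ τ? Yes.
Axiom (T2/T3): check pairwise unions and intersections of members of τ.
Counterexample for (T2): {lima} ∪ {mike} = {lima, mike} ∉ τ. Therefore τ is NOT a topology.


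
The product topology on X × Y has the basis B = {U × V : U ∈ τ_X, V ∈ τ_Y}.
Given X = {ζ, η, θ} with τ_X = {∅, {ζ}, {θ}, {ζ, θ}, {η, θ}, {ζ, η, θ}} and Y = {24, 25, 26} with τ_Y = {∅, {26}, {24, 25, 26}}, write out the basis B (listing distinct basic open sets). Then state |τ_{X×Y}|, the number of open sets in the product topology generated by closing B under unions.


Basis B = {∅ × ∅, {ζ} × {26}, {θ} × {26}, {ζ, θ} × {26}, {η, θ} × {26}, {ζ} × {24, 25, 26}, {ζ, η, θ} × {26}, {θ} × {24, 25, 26}, {ζ, θ} × {24, 25, 26}, {η, θ} × {24, 25, 26}, {ζ, η, θ} × {24, 25, 26}}; |τ_{X×Y}| = 18.

Enumerate products U × V with U ∈ τ_X, V ∈ τ_Y (deduplicated):
  ∅ × ∅ = {} (∅)
  {ζ} × {26} = {(ζ,26)}
  {θ} × {26} = {(θ,26)}
  {ζ, θ} × {26} = {(ζ,26), (θ,26)}
  {η, θ} × {26} = {(η,26), (θ,26)}
  {ζ} × {24, 25, 26} = {(ζ,24), (ζ,25), (ζ,26)}
  {ζ, η, θ} × {26} = {(ζ,26), (η,26), (θ,26)}
  {θ} × {24, 25, 26} = {(θ,24), (θ,25), (θ,26)}
  {ζ, θ} × {24, 25, 26} = {(ζ,24), (ζ,25), (ζ,26), (θ,24), (θ,25), (θ,26)}
  {η, θ} × {24, 25, 26} = {(η,24), (η,25), (η,26), (θ,24), (θ,25), (θ,26)}
  {ζ, η, θ} × {24, 25, 26} = {(ζ,24), (ζ,25), (ζ,26), (η,24), (η,25), (η,26), (θ,24), (θ,25), (θ,26)}
These 11 distinct sets form the basis B.
Close under arbitrary unions to get τ_{X×Y}; counting gives |τ_{X×Y}| = 18.


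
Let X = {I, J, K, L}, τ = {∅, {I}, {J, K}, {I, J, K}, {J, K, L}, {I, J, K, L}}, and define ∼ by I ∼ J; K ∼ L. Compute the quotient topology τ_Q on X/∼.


X/∼ = {[I=J], [K=L]}; |τ_Q| = 2.

Equivalence classes: [I=J], [K=L].
Quotient map π: X → X/∼ sends I ↦ [I=J], J ↦ [I=J], K ↦ [K=L], L ↦ [K=L].
For each subset V ⊆ X/∼, compute π^{-1}(V) ⊆ X and check whether π^{-1}(V) ∈ τ. V is open in τ_Q iff π^{-1}(V) ∈ τ.
  V = {}: π^{-1}(V) = ∅ ∈ τ ✓.
  V = {[I=J]}: π^{-1}(V) = {I, J} ∉ τ ✗.
  V = {[K=L]}: π^{-1}(V) = {K, L} ∉ τ ✗.
  V = {[I=J], [K=L]}: π^{-1}(V) = {I, J, K, L} ∈ τ ✓.
Open sets in the quotient: τ_Q = {{}, {[I=J], [K=L]}} (2 elements).


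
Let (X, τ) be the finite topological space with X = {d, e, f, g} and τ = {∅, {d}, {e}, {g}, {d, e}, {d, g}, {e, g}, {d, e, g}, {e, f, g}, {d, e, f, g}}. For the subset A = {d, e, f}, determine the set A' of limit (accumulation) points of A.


A' = {f}

For each x ∈ X, list the open sets U ∈ τ with x ∈ U, then check whether U ∩ (A ∖ {x}) ≠ ∅ for every such U.
  x = d: open {d} ∋ x has {d} ∩ (A ∖ {d}) = ∅, so x is NOT a limit point.
  x = e: open {e} ∋ x has {e} ∩ (A ∖ {e}) = ∅, so x is NOT a limit point.
  x = f: opens ∋ x are {e, f, g}, {d, e, f, g}; each meets A ∖ {f}, so x IS a limit point.
  x = g: open {g} ∋ x has {g} ∩ (A ∖ {g}) = ∅, so x is NOT a limit point.
Collecting: A' = {f}.


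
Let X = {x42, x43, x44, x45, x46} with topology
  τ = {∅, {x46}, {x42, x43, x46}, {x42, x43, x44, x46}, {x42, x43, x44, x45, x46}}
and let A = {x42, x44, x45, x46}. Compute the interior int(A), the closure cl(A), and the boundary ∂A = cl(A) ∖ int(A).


int(A) = {x46}, cl(A) = {x42, x43, x44, x45, x46}, ∂A = {x42, x43, x44, x45}.

Closed sets in (X, τ) are complements of opens:
  closed(X, τ) = {∅, {x45}, {x44, x45}, {x42, x43, x44, x45}, {x42, x43, x44, x45, x46}}.
int(A) = ⋃ {U ∈ τ : U ⊆ A}. Opens contained in A: ∅, {x46}.
Taking the union of these: int(A) = {x46}.
cl(A) = ⋂ {C closed : A ⊆ C}. Closed sets containing A: {x42, x43, x44, x45, x46}.
Intersecting these: cl(A) = {x42, x43, x44, x45, x46}.
∂A = cl(A) ∖ int(A) = {x42, x43, x44, x45, x46} ∖ {x46} = {x42, x43, x44, x45}.


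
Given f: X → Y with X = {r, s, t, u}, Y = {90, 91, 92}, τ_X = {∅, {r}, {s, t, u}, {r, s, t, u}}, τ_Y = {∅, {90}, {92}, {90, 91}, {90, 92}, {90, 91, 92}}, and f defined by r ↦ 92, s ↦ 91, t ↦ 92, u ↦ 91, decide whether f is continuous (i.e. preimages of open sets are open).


f is NOT continuous.

Compute f^{-1}(U) for each U ∈ τ_Y:
  U = ∅: f^{-1}(U) = ∅ ∈ τ_X ✓.
  U = {90}: f^{-1}(U) = ∅ ∈ τ_X ✓.
  U = {92}: f^{-1}(U) = {r, t} ∉ τ_X ✗.
  U = {90, 91}: f^{-1}(U) = {s, u} ∉ τ_X ✗.
  U = {90, 92}: f^{-1}(U) = {r, t} ∉ τ_X ✗.
  U = {90, 91, 92}: f^{-1}(U) = {r, s, t, u} ∈ τ_X ✓.
Found U = {92} with f^{-1}(U) = {r, t} not in τ_X. Therefore f is NOT continuous.


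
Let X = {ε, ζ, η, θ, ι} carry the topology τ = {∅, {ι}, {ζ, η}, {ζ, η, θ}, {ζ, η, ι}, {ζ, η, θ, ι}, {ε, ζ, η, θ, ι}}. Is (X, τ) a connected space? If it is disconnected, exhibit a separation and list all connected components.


(X, τ) is connected.

Find clopen sets (U ∈ τ with X ∖ U ∈ τ):
  U = ∅, X ∖ U = {ε, ζ, η, θ, ι} — both open, so U is clopen.
  U = {ε, ζ, η, θ, ι}, X ∖ U = ∅ — both open, so U is clopen.
Only trivial clopens (∅ and X) exist, so (X, τ) is connected.
Compute connected components by grouping points that agree on all clopens:
  component: {ε, ζ, η, θ, ι}


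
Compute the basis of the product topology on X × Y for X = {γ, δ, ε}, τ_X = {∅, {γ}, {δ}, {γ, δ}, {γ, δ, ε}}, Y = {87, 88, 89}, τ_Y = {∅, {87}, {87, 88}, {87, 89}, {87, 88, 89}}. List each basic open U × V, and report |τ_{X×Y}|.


Basis B = {∅ × ∅, {γ} × {87}, {δ} × {87}, {γ} × {87, 88}, {γ} × {87, 89}, {γ, δ} × {87}, {δ} × {87, 88}, {δ} × {87, 89}, {γ} × {87, 88, 89}, {γ, δ, ε} × {87}, {δ} × {87, 88, 89}, {γ, δ} × {87, 88}, {γ, δ} × {87, 89}, {γ, δ} × {87, 88, 89}, {γ, δ, ε} × {87, 88}, {γ, δ, ε} × {87, 89}, {γ, δ, ε} × {87, 88, 89}}; |τ_{X×Y}| = 50.

Enumerate products U × V with U ∈ τ_X, V ∈ τ_Y (deduplicated):
  ∅ × ∅ = {} (∅)
  {γ} × {87} = {(γ,87)}
  {δ} × {87} = {(δ,87)}
  {γ} × {87, 88} = {(γ,87), (γ,88)}
  {γ} × {87, 89} = {(γ,87), (γ,89)}
  {γ, δ} × {87} = {(γ,87), (δ,87)}
  {δ} × {87, 88} = {(δ,87), (δ,88)}
  {δ} × {87, 89} = {(δ,87), (δ,89)}
  {γ} × {87, 88, 89} = {(γ,87), (γ,88), (γ,89)}
  {γ, δ, ε} × {87} = {(γ,87), (δ,87), (ε,87)}
  {δ} × {87, 88, 89} = {(δ,87), (δ,88), (δ,89)}
  {γ, δ} × {87, 88} = {(γ,87), (γ,88), (δ,87), (δ,88)}
  {γ, δ} × {87, 89} = {(γ,87), (γ,89), (δ,87), (δ,89)}
  {γ, δ} × {87, 88, 89} = {(γ,87), (γ,88), (γ,89), (δ,87), (δ,88), (δ,89)}
  {γ, δ, ε} × {87, 88} = {(γ,87), (γ,88), (δ,87), (δ,88), (ε,87), (ε,88)}
  {γ, δ, ε} × {87, 89} = {(γ,87), (γ,89), (δ,87), (δ,89), (ε,87), (ε,89)}
  {γ, δ, ε} × {87, 88, 89} = {(γ,87), (γ,88), (γ,89), (δ,87), (δ,88), (δ,89), (ε,87), (ε,88), (ε,89)}
These 17 distinct sets form the basis B.
Close under arbitrary unions to get τ_{X×Y}; counting gives |τ_{X×Y}| = 50.


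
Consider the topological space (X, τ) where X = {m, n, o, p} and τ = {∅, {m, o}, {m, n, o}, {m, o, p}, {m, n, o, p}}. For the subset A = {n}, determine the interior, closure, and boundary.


int(A) = ∅, cl(A) = {n}, ∂A = {n}.

Closed sets in (X, τ) are complements of opens:
  closed(X, τ) = {∅, {n}, {p}, {n, p}, {m, n, o, p}}.
int(A) = ⋃ {U ∈ τ : U ⊆ A}. Opens contained in A: ∅.
Taking the union of these: int(A) = ∅.
cl(A) = ⋂ {C closed : A ⊆ C}. Closed sets containing A: {n}, {n, p}, {m, n, o, p}.
Intersecting these: cl(A) = {n}.
∂A = cl(A) ∖ int(A) = {n} ∖ ∅ = {n}.


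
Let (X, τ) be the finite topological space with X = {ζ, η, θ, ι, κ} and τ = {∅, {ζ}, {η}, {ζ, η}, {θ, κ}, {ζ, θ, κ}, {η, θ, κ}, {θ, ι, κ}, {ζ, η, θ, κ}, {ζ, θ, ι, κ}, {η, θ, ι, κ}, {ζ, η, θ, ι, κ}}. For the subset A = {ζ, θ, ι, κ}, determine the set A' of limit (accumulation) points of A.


A' = {θ, ι, κ}

For each x ∈ X, list the open sets U ∈ τ with x ∈ U, then check whether U ∩ (A ∖ {x}) ≠ ∅ for every such U.
  x = ζ: open {ζ} ∋ x has {ζ} ∩ (A ∖ {ζ}) = ∅, so x is NOT a limit point.
  x = η: open {η} ∋ x has {η} ∩ (A ∖ {η}) = ∅, so x is NOT a limit point.
  x = θ: opens ∋ x are {θ, κ}, {ζ, θ, κ}, {η, θ, κ}, {θ, ι, κ}, {ζ, η, θ, κ}, {ζ, θ, ι, κ}, {η, θ, ι, κ}, {ζ, η, θ, ι, κ}; each meets A ∖ {θ}, so x IS a limit point.
  x = ι: opens ∋ x are {θ, ι, κ}, {ζ, θ, ι, κ}, {η, θ, ι, κ}, {ζ, η, θ, ι, κ}; each meets A ∖ {ι}, so x IS a limit point.
  x = κ: opens ∋ x are {θ, κ}, {ζ, θ, κ}, {η, θ, κ}, {θ, ι, κ}, {ζ, η, θ, κ}, {ζ, θ, ι, κ}, {η, θ, ι, κ}, {ζ, η, θ, ι, κ}; each meets A ∖ {κ}, so x IS a limit point.
Collecting: A' = {θ, ι, κ}.


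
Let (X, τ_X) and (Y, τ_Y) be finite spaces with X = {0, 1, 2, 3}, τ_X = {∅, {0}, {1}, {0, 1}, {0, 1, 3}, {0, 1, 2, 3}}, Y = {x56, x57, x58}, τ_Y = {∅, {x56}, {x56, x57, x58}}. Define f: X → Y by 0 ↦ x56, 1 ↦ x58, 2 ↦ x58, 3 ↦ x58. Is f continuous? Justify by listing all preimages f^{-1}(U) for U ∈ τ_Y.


f IS continuous.

Compute f^{-1}(U) for each U ∈ τ_Y:
  U = ∅: f^{-1}(U) = ∅ ∈ τ_X ✓.
  U = {x56}: f^{-1}(U) = {0} ∈ τ_X ✓.
  U = {x56, x57, x58}: f^{-1}(U) = {0, 1, 2, 3} ∈ τ_X ✓.
Every preimage lies in τ_X, so f IS continuous.


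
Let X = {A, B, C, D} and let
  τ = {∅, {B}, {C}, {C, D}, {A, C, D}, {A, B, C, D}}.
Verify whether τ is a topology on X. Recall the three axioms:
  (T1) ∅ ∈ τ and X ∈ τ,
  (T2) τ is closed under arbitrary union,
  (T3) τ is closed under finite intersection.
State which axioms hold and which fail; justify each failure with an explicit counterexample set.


τ is NOT a topology on X.

Axiom (T1): ∅ ∈ τ? Yes; X ∈ τ? Yes.
Axiom (T2/T3): check pairwise unions and intersections of members of τ.
Counterexample for (T2): {B} ∪ {C} = {B, C} ∉ τ. Therefore τ is NOT a topology.


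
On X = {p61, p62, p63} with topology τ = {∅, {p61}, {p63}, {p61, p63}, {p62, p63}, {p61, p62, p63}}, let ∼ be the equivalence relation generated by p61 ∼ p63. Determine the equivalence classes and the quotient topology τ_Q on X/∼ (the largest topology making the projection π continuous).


X/∼ = {[p61=p63], [p62]}; |τ_Q| = 3.

Equivalence classes: [p61=p63], [p62].
Quotient map π: X → X/∼ sends p61 ↦ [p61=p63], p62 ↦ [p62], p63 ↦ [p61=p63].
For each subset V ⊆ X/∼, compute π^{-1}(V) ⊆ X and check whether π^{-1}(V) ∈ τ. V is open in τ_Q iff π^{-1}(V) ∈ τ.
  V = {}: π^{-1}(V) = ∅ ∈ τ ✓.
  V = {[p61=p63]}: π^{-1}(V) = {p61, p63} ∈ τ ✓.
  V = {[p62]}: π^{-1}(V) = {p62} ∉ τ ✗.
  V = {[p61=p63], [p62]}: π^{-1}(V) = {p61, p62, p63} ∈ τ ✓.
Open sets in the quotient: τ_Q = {{}, {[p61=p63]}, {[p61=p63], [p62]}} (3 elements).


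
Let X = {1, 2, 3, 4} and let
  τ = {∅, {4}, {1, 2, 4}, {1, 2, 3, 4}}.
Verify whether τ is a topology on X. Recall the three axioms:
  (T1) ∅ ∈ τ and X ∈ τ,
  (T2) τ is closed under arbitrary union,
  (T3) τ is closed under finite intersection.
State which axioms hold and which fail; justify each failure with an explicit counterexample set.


τ IS a topology on X.

Axiom (T1): ∅ ∈ τ? Yes; X ∈ τ? Yes.
Axiom (T2/T3): check pairwise unions and intersections of members of τ.
All pairwise intersections and unions checked — each lies in τ. Therefore τ satisfies (T1), (T2), (T3): it IS a topology on X.


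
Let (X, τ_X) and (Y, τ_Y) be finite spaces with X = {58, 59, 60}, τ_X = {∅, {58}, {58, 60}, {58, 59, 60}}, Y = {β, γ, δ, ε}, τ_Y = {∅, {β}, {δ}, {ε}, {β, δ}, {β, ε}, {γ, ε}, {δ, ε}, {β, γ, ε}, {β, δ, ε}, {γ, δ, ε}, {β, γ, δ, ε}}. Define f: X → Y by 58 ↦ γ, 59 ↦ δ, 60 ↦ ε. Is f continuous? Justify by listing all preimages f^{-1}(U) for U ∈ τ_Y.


f is NOT continuous.

Compute f^{-1}(U) for each U ∈ τ_Y:
  U = ∅: f^{-1}(U) = ∅ ∈ τ_X ✓.
  U = {β}: f^{-1}(U) = ∅ ∈ τ_X ✓.
  U = {δ}: f^{-1}(U) = {59} ∉ τ_X ✗.
  U = {ε}: f^{-1}(U) = {60} ∉ τ_X ✗.
  U = {β, δ}: f^{-1}(U) = {59} ∉ τ_X ✗.
  U = {β, ε}: f^{-1}(U) = {60} ∉ τ_X ✗.
  U = {γ, ε}: f^{-1}(U) = {58, 60} ∈ τ_X ✓.
  U = {δ, ε}: f^{-1}(U) = {59, 60} ∉ τ_X ✗.
  U = {β, γ, ε}: f^{-1}(U) = {58, 60} ∈ τ_X ✓.
  U = {β, δ, ε}: f^{-1}(U) = {59, 60} ∉ τ_X ✗.
  U = {γ, δ, ε}: f^{-1}(U) = {58, 59, 60} ∈ τ_X ✓.
  U = {β, γ, δ, ε}: f^{-1}(U) = {58, 59, 60} ∈ τ_X ✓.
Found U = {δ} with f^{-1}(U) = {59} not in τ_X. Therefore f is NOT continuous.


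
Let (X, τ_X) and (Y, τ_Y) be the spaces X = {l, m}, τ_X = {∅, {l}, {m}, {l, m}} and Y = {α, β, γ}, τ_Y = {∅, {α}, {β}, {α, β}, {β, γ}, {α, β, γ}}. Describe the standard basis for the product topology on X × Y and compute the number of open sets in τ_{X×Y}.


Basis B = {∅ × ∅, {l} × {α}, {l} × {β}, {m} × {α}, {m} × {β}, {l} × {α, β}, {l, m} × {α}, {l} × {β, γ}, {l, m} × {β}, {m} × {α, β}, {m} × {β, γ}, {l} × {α, β, γ}, {m} × {α, β, γ}, {l, m} × {α, β}, {l, m} × {β, γ}, {l, m} × {α, β, γ}}; |τ_{X×Y}| = 36.

Enumerate products U × V with U ∈ τ_X, V ∈ τ_Y (deduplicated):
  ∅ × ∅ = {} (∅)
  {l} × {α} = {(l,α)}
  {l} × {β} = {(l,β)}
  {m} × {α} = {(m,α)}
  {m} × {β} = {(m,β)}
  {l} × {α, β} = {(l,α), (l,β)}
  {l, m} × {α} = {(l,α), (m,α)}
  {l} × {β, γ} = {(l,β), (l,γ)}
  {l, m} × {β} = {(l,β), (m,β)}
  {m} × {α, β} = {(m,α), (m,β)}
  {m} × {β, γ} = {(m,β), (m,γ)}
  {l} × {α, β, γ} = {(l,α), (l,β), (l,γ)}
  {m} × {α, β, γ} = {(m,α), (m,β), (m,γ)}
  {l, m} × {α, β} = {(l,α), (l,β), (m,α), (m,β)}
  {l, m} × {β, γ} = {(l,β), (l,γ), (m,β), (m,γ)}
  {l, m} × {α, β, γ} = {(l,α), (l,β), (l,γ), (m,α), (m,β), (m,γ)}
These 16 distinct sets form the basis B.
Close under arbitrary unions to get τ_{X×Y}; counting gives |τ_{X×Y}| = 36.


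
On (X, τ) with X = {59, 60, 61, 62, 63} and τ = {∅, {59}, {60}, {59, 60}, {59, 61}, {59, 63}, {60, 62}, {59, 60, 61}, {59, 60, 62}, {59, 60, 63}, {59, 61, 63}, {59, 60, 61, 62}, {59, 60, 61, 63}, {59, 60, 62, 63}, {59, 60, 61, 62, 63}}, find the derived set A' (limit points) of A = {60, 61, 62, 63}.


A' = {62}

For each x ∈ X, list the open sets U ∈ τ with x ∈ U, then check whether U ∩ (A ∖ {x}) ≠ ∅ for every such U.
  x = 59: open {59} ∋ x has {59} ∩ (A ∖ {59}) = ∅, so x is NOT a limit point.
  x = 60: open {60} ∋ x has {60} ∩ (A ∖ {60}) = ∅, so x is NOT a limit point.
  x = 61: open {59, 61} ∋ x has {59, 61} ∩ (A ∖ {61}) = ∅, so x is NOT a limit point.
  x = 62: opens ∋ x are {60, 62}, {59, 60, 62}, {59, 60, 61, 62}, {59, 60, 62, 63}, {59, 60, 61, 62, 63}; each meets A ∖ {62}, so x IS a limit point.
  x = 63: open {59, 63} ∋ x has {59, 63} ∩ (A ∖ {63}) = ∅, so x is NOT a limit point.
Collecting: A' = {62}.


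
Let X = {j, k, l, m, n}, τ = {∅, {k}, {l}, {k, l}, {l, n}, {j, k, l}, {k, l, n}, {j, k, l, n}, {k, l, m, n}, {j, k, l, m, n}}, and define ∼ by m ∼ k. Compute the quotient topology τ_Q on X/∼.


X/∼ = {[j], [k=m], [l], [n]}; |τ_Q| = 5.

Equivalence classes: [j], [k=m], [l], [n].
Quotient map π: X → X/∼ sends j ↦ [j], k ↦ [k=m], l ↦ [l], m ↦ [k=m], n ↦ [n].
For each subset V ⊆ X/∼, compute π^{-1}(V) ⊆ X and check whether π^{-1}(V) ∈ τ. V is open in τ_Q iff π^{-1}(V) ∈ τ.
  V = {}: π^{-1}(V) = ∅ ∈ τ ✓.
  V = {[j]}: π^{-1}(V) = {j} ∉ τ ✗.
  V = {[k=m]}: π^{-1}(V) = {k, m} ∉ τ ✗.
  V = {[j], [k=m]}: π^{-1}(V) = {j, k, m} ∉ τ ✗.
  V = {[l]}: π^{-1}(V) = {l} ∈ τ ✓.
  V = {[j], [l]}: π^{-1}(V) = {j, l} ∉ τ ✗.
  V = {[k=m], [l]}: π^{-1}(V) = {k, l, m} ∉ τ ✗.
  V = {[j], [k=m], [l]}: π^{-1}(V) = {j, k, l, m} ∉ τ ✗.
  V = {[n]}: π^{-1}(V) = {n} ∉ τ ✗.
  V = {[j], [n]}: π^{-1}(V) = {j, n} ∉ τ ✗.
  V = {[k=m], [n]}: π^{-1}(V) = {k, m, n} ∉ τ ✗.
  V = {[j], [k=m], [n]}: π^{-1}(V) = {j, k, m, n} ∉ τ ✗.
  V = {[l], [n]}: π^{-1}(V) = {l, n} ∈ τ ✓.
  V = {[j], [l], [n]}: π^{-1}(V) = {j, l, n} ∉ τ ✗.
  V = {[k=m], [l], [n]}: π^{-1}(V) = {k, l, m, n} ∈ τ ✓.
  V = {[j], [k=m], [l], [n]}: π^{-1}(V) = {j, k, l, m, n} ∈ τ ✓.
Open sets in the quotient: τ_Q = {{}, {[l]}, {[l], [n]}, {[k=m], [l], [n]}, {[j], [k=m], [l], [n]}} (5 elements).
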